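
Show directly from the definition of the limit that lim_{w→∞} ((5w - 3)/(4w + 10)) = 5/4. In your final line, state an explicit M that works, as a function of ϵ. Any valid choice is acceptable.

Let ϵ > 0. We seek M > 0 such that w > M implies |(5w - 3)/(4w + 10) − (5/4)| < ϵ.
(5w - 3)/(4w + 10) − (5/4) = (4(5w - 3) − 5(4w + 10)) / (4(4w + 10)) = -62/(4(4w + 10)).
For w > 0 we have 4w + 10 > 4w, so |(5w - 3)/(4w + 10) − (5/4)| = 62/(4(4w + 10)) < 62/(4·4w) = (31/8)/w.
Thus |(5w - 3)/(4w + 10) − (5/4)| < ϵ whenever w > (31/8)/ϵ.
Take M = (31/8)/ϵ. If w > M then |(5w - 3)/(4w + 10) − (5/4)| < (31/8)/w < ϵ.

M = (31/8)/ϵ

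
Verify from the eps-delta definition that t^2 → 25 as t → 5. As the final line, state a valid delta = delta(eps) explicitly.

delta = min(1, eps/11)

Let eps > 0 be given. We seek delta > 0 with 0 < |t − 5| < delta ⇒ |t^2 − 25| < eps.
Factor: t^2 − 25 = (t − 5)(t + 5), so |t^2 − 25| = |t − 5|·|t + 5|.
Impose delta ≤ 1 so that |t| < 6; then |t + 5| ≤ 11.
Hence |t^2 − 25| ≤ 11|t − 5|, which is < eps once |t − 5| < eps/11.
Take delta = min(1, eps/11). If 0 < |t − 5| < delta then both bounds hold and |t^2 − 25| ≤ 11|t − 5| < 11·(eps/11) = eps.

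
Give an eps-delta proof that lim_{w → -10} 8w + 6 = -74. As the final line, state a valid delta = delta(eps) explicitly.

Fix eps > 0. We need delta > 0 so that 0 < |w + 10| < delta implies |(8w + 6) + 74| < eps.
|(8w + 6) + 74| = |8w + 80| = 8|w + 10|.
Thus it suffices that |w + 10| < eps/8.
Choosing delta = eps/8 gives |(8w + 6) + 74| = 8|w + 10| < eps whenever |w + 10| < delta.

delta = eps/8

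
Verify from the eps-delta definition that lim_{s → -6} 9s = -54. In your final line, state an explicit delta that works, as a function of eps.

Let eps > 0. We need delta > 0 so that 0 < |s + 6| < delta implies |(9s) + 54| < eps.
|(9s) + 54| = |9s + 54| = 9|s + 6|.
So 9|s + 6| < eps exactly when |s + 6| < eps/9.
Choosing delta = eps/9 gives |(9s) + 54| = 9|s + 6| < eps whenever |s + 6| < delta.

delta = eps/9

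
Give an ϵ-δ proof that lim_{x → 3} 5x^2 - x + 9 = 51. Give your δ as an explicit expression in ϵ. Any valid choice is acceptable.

Let ϵ > 0 be given. We want δ > 0 such that 0 < |x − 3| < δ implies |(5x^2 - x + 9) − 51| < ϵ.
(5x^2 - x + 9) − 51 = 5x^2 - x - 42 = (x − 3)(5x + 14).
So |(5x^2 - x + 9) − 51| = |x − 3|·|5x + 14|.
Assume first that |x − 3| < 2, so |x| < 5. Then |5x + 14| ≤ 5·5 + 14 = 39.
Hence |(5x^2 - x + 9) − 51| ≤ 39|x − 3| < ϵ provided |x − 3| < ϵ/39.
Take δ = min(2, ϵ/39). Then 0 < |x − 3| < δ gives both |x − 3| < 2 and |x − 3| < ϵ/39, so |(5x^2 - x + 9) − 51| < ϵ.

δ = min(2, ϵ/39)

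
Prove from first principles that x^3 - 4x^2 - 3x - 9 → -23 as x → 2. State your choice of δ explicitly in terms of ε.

δ = min(2, ε/31)

Let ε > 0 be given. We want δ > 0 such that 0 < |x − 2| < δ implies |(x^3 - 4x^2 - 3x - 9) + 23| < ε.
(x^3 - 4x^2 - 3x - 9) + 23 = x^3 - 4x^2 - 3x + 14 = (x − 2)(x^2 - 2x - 7).
So |(x^3 - 4x^2 - 3x - 9) + 23| = |x − 2|·|x^2 - 2x - 7|.
Require δ ≤ 2. Then |x − 2| < 2 gives |x| < 4, and by the triangle inequality |x^2 - 2x - 7| ≤ 4^2 + 2·4 + 7 = 31.
Hence |(x^3 - 4x^2 - 3x - 9) + 23| ≤ 31|x − 2| < ε provided |x − 2| < ε/31.
Take δ = min(2, ε/31). Then 0 < |x − 2| < δ gives both |x − 2| < 2 and |x − 2| < ε/31, so |(x^3 - 4x^2 - 3x - 9) + 23| < ε.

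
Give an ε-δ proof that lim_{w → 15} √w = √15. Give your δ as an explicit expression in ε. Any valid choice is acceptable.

δ = min(15, √15·ε)

Suppose ε > 0. We want δ > 0 such that 0 < |w − 15| < δ implies |√w − √15| < ε.
Multiplying by the conjugate, |√w − √15| = |w − 15|/(√w + √15).
Restrict δ ≤ 15 so that |w − 15| < 15 forces w > 0, and then √w + √15 > √15.
Hence |√w − √15| < |w − 15|/√15, which is < ε once |w − 15| < √15·ε.
Take δ = min(15, √15·ε). If 0 < |w − 15| < δ then w > 0 and |√w − √15| < |w − 15|/√15 < ε.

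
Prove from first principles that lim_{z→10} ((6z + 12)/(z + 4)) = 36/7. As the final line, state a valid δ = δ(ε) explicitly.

δ = min(7, (49/6)ε)

Suppose ε > 0. We want δ > 0 with 0 < |z − 10| < δ ⇒ |(6z + 12)/(z + 4) − (36/7)| < ε.
Combining over a common denominator, (6z + 12)/(z + 4) − (36/7) = [(6z + 12)·14 − 72·(z + 4)] / [14·(z + 4)] = 12(z − 10) / (14(z + 4)).
So |(6z + 12)/(z + 4) − (36/7)| = 12|z − 10| / (14·|z + 4|).
Restrict δ ≤ 7. Then |z − 10| < 7 gives |z + 4| = |(z − 10) + 14| ≥ 14 − 7 = 7.
Hence |(6z + 12)/(z + 4) − (36/7)| < 12|z − 10|/(14·7) = (6/49)|z − 10|, which is < ε once |z − 10| < (49/6)ε.
Take δ = min(7, (49/6)ε). Then 0 < |z − 10| < δ forces both bounds, so |(6z + 12)/(z + 4) − (36/7)| < ε.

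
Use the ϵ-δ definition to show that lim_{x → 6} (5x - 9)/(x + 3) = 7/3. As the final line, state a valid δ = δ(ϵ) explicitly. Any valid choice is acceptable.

Let ϵ > 0 be given. We want δ > 0 with 0 < |x − 6| < δ ⇒ |(5x - 9)/(x + 3) − (7/3)| < ϵ.
Combining over a common denominator, (5x - 9)/(x + 3) − (7/3) = [(5x - 9)·9 − 21·(x + 3)] / [9·(x + 3)] = 24(x − 6) / (9(x + 3)).
So |(5x - 9)/(x + 3) − (7/3)| = 24|x − 6| / (9·|x + 3|).
Restrict δ ≤ 9/2. Then |x − 6| < 9/2 gives |x + 3| = |(x − 6) + 9| ≥ 9 − 9/2 = 9/2.
Hence |(5x - 9)/(x + 3) − (7/3)| < 24|x − 6|/(9·(9/2)) = (16/27)|x − 6|, which is < ϵ once |x − 6| < (27/16)ϵ.
Take δ = min(9/2, (27/16)ϵ). Then 0 < |x − 6| < δ forces both bounds, so |(5x - 9)/(x + 3) − (7/3)| < ϵ.

δ = min(9/2, (27/16)ϵ)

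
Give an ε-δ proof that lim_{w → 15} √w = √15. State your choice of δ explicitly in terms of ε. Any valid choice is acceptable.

Suppose ε > 0. We want δ > 0 such that 0 < |w − 15| < δ implies |√w − √15| < ε.
Rationalise: √w − √15 = (w − 15)/(√w + √15), so |√w − √15| = |w − 15|/(√w + √15).
Restrict δ ≤ 15 so that |w − 15| < 15 forces w > 0, and then √w + √15 > √15.
Hence |√w − √15| < |w − 15|/√15, which is < ε once |w − 15| < √15·ε.
Take δ = min(15, √15·ε). If 0 < |w − 15| < δ then w > 0 and |√w − √15| < |w − 15|/√15 < ε.

δ = min(15, √15·ε)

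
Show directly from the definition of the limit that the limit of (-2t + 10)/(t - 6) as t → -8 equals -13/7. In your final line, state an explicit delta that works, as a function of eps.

delta = min(7, 49eps)

Let eps > 0. We want delta > 0 with 0 < |t + 8| < delta ⇒ |(-2t + 10)/(t - 6) + 13/7| < eps.
Combining over a common denominator, (-2t + 10)/(t - 6) + 13/7 = [(-2t + 10)·(-14) − 26·(t - 6)] / [(-14)·(t - 6)] = 2(t + 8) / ((-14)(t - 6)).
So |(-2t + 10)/(t - 6) + 13/7| = 2|t + 8| / (14·|t − 6|).
Restrict delta ≤ 7. Then |t + 8| < 7 gives |t − 6| = |(t + 8) + (-14)| ≥ 14 − 7 = 7.
Hence |(-2t + 10)/(t - 6) + 13/7| < 2|t + 8|/(14·7) = (1/49)|t + 8|, which is < eps once |t + 8| < 49eps.
Take delta = min(7, 49eps). Then 0 < |t + 8| < delta forces both bounds, so |(-2t + 10)/(t - 6) + 13/7| < eps.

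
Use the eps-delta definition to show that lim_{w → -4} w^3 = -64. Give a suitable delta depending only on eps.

delta = min(1, eps/61)

Suppose eps > 0. We seek delta > 0 with 0 < |w + 4| < delta ⇒ |w^3 + 64| < eps.
Factor: w^3 + 64 = (w + 4)(w^2 - 4w + 16), so |w^3 + 64| = |w + 4|·|w^2 - 4w + 16|.
Impose delta ≤ 1 so that |w| < 5; then |w^2 - 4w + 16| ≤ 61.
Hence |w^3 + 64| ≤ 61|w + 4|, which is < eps once |w + 4| < eps/61.
Take delta = min(1, eps/61). If 0 < |w + 4| < delta then both bounds hold and |w^3 + 64| ≤ 61|w + 4| < 61·(eps/61) = eps.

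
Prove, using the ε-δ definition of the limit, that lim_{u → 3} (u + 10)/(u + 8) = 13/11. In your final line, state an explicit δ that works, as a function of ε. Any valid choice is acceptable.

δ = min(11/2, (121/4)ε)

Let ε > 0. We want δ > 0 with 0 < |u − 3| < δ ⇒ |(u + 10)/(u + 8) − (13/11)| < ε.
Combining over a common denominator, (u + 10)/(u + 8) − (13/11) = [(u + 10)·11 − 13·(u + 8)] / [11·(u + 8)] = -2(u − 3) / (11(u + 8)).
So |(u + 10)/(u + 8) − (13/11)| = 2|u − 3| / (11·|u + 8|).
Require δ ≤ 11/2, so |u + 8| ≥ |11| − |u − 3| > 11 − 11/2 = 11/2.
Hence |(u + 10)/(u + 8) − (13/11)| < 2|u − 3|/(11·(11/2)) = (4/121)|u − 3|, which is < ε once |u − 3| < (121/4)ε.
Take δ = min(11/2, (121/4)ε). Then 0 < |u − 3| < δ forces both bounds, so |(u + 10)/(u + 8) − (13/11)| < ε.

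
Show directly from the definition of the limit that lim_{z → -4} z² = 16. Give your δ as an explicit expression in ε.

Let ε > 0. We seek δ > 0 with 0 < |z + 4| < δ ⇒ |z² − 16| < ε.
Factor: z² − 16 = (z + 4)(z - 4), so |z² − 16| = |z + 4|·|z - 4|.
Impose δ ≤ 1 so that |z| < 5; then |z - 4| ≤ 9.
Hence |z² − 16| ≤ 9|z + 4|, which is < ε once |z + 4| < ε/9.
Take δ = min(1, ε/9). If 0 < |z + 4| < δ then both bounds hold and |z² − 16| ≤ 9|z + 4| < 9·(ε/9) = ε.

δ = min(1, ε/9)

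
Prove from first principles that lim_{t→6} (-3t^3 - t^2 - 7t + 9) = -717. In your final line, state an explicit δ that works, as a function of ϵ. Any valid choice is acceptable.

Fix ϵ > 0. We want δ > 0 such that 0 < |t − 6| < δ implies |(-3t^3 - t^2 - 7t + 9) + 717| < ϵ.
(-3t^3 - t^2 - 7t + 9) + 717 = -3t^3 - t^2 - 7t + 726 = (t − 6)(-3t^2 - 19t - 121).
So |(-3t^3 - t^2 - 7t + 9) + 717| = |t − 6|·|-3t^2 - 19t - 121|.
Require δ ≤ 2. Then |t − 6| < 2 gives |t| < 8, and by the triangle inequality |-3t^2 - 19t - 121| ≤ 3·8^2 + 19·8 + 121 = 465.
Hence |(-3t^3 - t^2 - 7t + 9) + 717| ≤ 465|t − 6| < ϵ provided |t − 6| < ϵ/465.
Choosing δ = min(2, ϵ/465) ensures both conditions, hence |(-3t^3 - t^2 - 7t + 9) + 717| < ϵ.

δ = min(2, ϵ/465)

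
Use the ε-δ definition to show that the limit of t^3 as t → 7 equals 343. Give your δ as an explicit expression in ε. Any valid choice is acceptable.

Fix ε > 0. We seek δ > 0 with 0 < |t − 7| < δ ⇒ |t^3 − 343| < ε.
Factor: t^3 − 343 = (t − 7)(t^2 + 7t + 49), so |t^3 − 343| = |t − 7|·|t^2 + 7t + 49|.
Impose δ ≤ 2 so that |t| < 9; then |t^2 + 7t + 49| ≤ 193.
Hence |t^3 − 343| ≤ 193|t − 7|, which is < ε once |t − 7| < ε/193.
Take δ = min(2, ε/193). If 0 < |t − 7| < δ then both bounds hold and |t^3 − 343| ≤ 193|t − 7| < 193·(ε/193) = ε.

δ = min(2, ε/193)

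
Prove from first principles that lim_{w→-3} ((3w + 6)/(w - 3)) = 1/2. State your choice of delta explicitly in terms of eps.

Let eps > 0. We want delta > 0 with 0 < |w + 3| < delta ⇒ |(3w + 6)/(w - 3) − (1/2)| < eps.
Combining over a common denominator, (3w + 6)/(w - 3) − (1/2) = [(3w + 6)·(-6) − (-3)·(w - 3)] / [(-6)·(w - 3)] = -15(w + 3) / ((-6)(w - 3)).
So |(3w + 6)/(w - 3) − (1/2)| = 15|w + 3| / (6·|w − 3|).
Restrict delta ≤ 3. Then |w + 3| < 3 gives |w − 3| = |(w + 3) + (-6)| ≥ 6 − 3 = 3.
Hence |(3w + 6)/(w - 3) − (1/2)| < 15|w + 3|/(6·3) = (5/6)|w + 3|, which is < eps once |w + 3| < (6/5)eps.
Take delta = min(3, (6/5)eps). Then 0 < |w + 3| < delta forces both bounds, so |(3w + 6)/(w - 3) − (1/2)| < eps.

delta = min(3, (6/5)eps)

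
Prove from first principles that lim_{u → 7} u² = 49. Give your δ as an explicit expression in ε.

Let ε > 0. We seek δ > 0 with 0 < |u − 7| < δ ⇒ |u² − 49| < ε.
Factor: u² − 49 = (u − 7)(u + 7), so |u² − 49| = |u − 7|·|u + 7|.
Restrict δ ≤ 1. Then |u − 7| < 1 gives |u| < 8, so by the triangle inequality |u + 7| ≤ 8 + 7 = 15.
Hence |u² − 49| ≤ 15|u − 7|, which is < ε once |u − 7| < ε/15.
Take δ = min(1, ε/15). If 0 < |u − 7| < δ then both bounds hold and |u² − 49| ≤ 15|u − 7| < 15·(ε/15) = ε.

δ = min(1, ε/15)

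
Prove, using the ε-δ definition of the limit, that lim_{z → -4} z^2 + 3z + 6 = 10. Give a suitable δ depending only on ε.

δ = min(1, ε/6)

Fix ε > 0. We want δ > 0 such that 0 < |z + 4| < δ implies |(z^2 + 3z + 6) − 10| < ε.
(z^2 + 3z + 6) − 10 = z^2 + 3z - 4 = (z + 4)(z - 1).
So |(z^2 + 3z + 6) − 10| = |z + 4|·|z - 1|.
Assume first that |z + 4| < 1, so |z| < 5. Then |z - 1| ≤ 5 + 1 = 6.
Hence |(z^2 + 3z + 6) − 10| ≤ 6|z + 4| < ε provided |z + 4| < ε/6.
Choosing δ = min(1, ε/6) ensures both conditions, hence |(z^2 + 3z + 6) − 10| < ε.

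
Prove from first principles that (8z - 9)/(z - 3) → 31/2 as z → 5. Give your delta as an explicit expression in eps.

delta = min(1, (2/15)eps)

Let eps > 0 be given. We want delta > 0 with 0 < |z − 5| < delta ⇒ |(8z - 9)/(z - 3) − (31/2)| < eps.
Combining over a common denominator, (8z - 9)/(z - 3) − (31/2) = [(8z - 9)·2 − 31·(z - 3)] / [2·(z - 3)] = -15(z − 5) / (2(z - 3)).
So |(8z - 9)/(z - 3) − (31/2)| = 15|z − 5| / (2·|z − 3|).
Restrict delta ≤ 1. Then |z − 5| < 1 gives |z − 3| = |(z − 5) + 2| ≥ 2 − 1 = 1.
Hence |(8z - 9)/(z - 3) − (31/2)| < 15|z − 5|/(2·1) = (15/2)|z − 5|, which is < eps once |z − 5| < (2/15)eps.
Take delta = min(1, (2/15)eps). Then 0 < |z − 5| < delta forces both bounds, so |(8z - 9)/(z - 3) − (31/2)| < eps.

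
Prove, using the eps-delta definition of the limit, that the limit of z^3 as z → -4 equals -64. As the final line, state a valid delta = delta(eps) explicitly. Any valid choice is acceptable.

delta = min(1, eps/61)

Let eps > 0 be given. We seek delta > 0 with 0 < |z + 4| < delta ⇒ |z^3 + 64| < eps.
Factor: z^3 + 64 = (z + 4)(z^2 - 4z + 16), so |z^3 + 64| = |z + 4|·|z^2 - 4z + 16|.
Restrict delta ≤ 1. Then |z + 4| < 1 gives |z| < 5, so by the triangle inequality |z^2 - 4z + 16| ≤ 5^2 + 4·5 + 16 = 61.
Hence |z^3 + 64| ≤ 61|z + 4|, which is < eps once |z + 4| < eps/61.
Take delta = min(1, eps/61). If 0 < |z + 4| < delta then both bounds hold and |z^3 + 64| ≤ 61|z + 4| < 61·(eps/61) = eps.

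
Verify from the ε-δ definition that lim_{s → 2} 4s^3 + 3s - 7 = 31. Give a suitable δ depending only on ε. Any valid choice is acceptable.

δ = min(1, ε/79)

Fix ε > 0. We want δ > 0 such that 0 < |s − 2| < δ implies |(4s^3 + 3s - 7) − 31| < ε.
(4s^3 + 3s - 7) − 31 = 4s^3 + 3s - 38 = (s − 2)(4s^2 + 8s + 19).
So |(4s^3 + 3s - 7) − 31| = |s − 2|·|4s^2 + 8s + 19|.
Assume first that |s − 2| < 1, so |s| < 3. Then |4s^2 + 8s + 19| ≤ 4·3^2 + 8·3 + 19 = 79.
Hence |(4s^3 + 3s - 7) − 31| ≤ 79|s − 2| < ε provided |s − 2| < ε/79.
Take δ = min(1, ε/79). Then 0 < |s − 2| < δ gives both |s − 2| < 1 and |s − 2| < ε/79, so |(4s^3 + 3s - 7) − 31| < ε.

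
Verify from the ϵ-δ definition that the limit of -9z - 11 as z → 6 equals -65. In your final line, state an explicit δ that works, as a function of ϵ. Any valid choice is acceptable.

Let ϵ > 0. We need δ > 0 so that 0 < |z − 6| < δ implies |(-9z - 11) + 65| < ϵ.
Since (-9z - 11) + 65 = -9(z − 6), we have |(-9z - 11) + 65| = 9|z − 6|.
So 9|z − 6| < ϵ exactly when |z − 6| < ϵ/9.
Choosing δ = ϵ/9 gives |(-9z - 11) + 65| = 9|z − 6| < ϵ whenever |z − 6| < δ.

δ = ϵ/9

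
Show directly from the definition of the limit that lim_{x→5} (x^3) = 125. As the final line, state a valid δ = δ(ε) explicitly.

δ = min(1, ε/91)

Suppose ε > 0. We seek δ > 0 with 0 < |x − 5| < δ ⇒ |x^3 − 125| < ε.
Factor: x^3 − 125 = (x − 5)(x^2 + 5x + 25), so |x^3 − 125| = |x − 5|·|x^2 + 5x + 25|.
Impose δ ≤ 1 so that |x| < 6; then |x^2 + 5x + 25| ≤ 91.
Hence |x^3 − 125| ≤ 91|x − 5|, which is < ε once |x − 5| < ε/91.
Take δ = min(1, ε/91). If 0 < |x − 5| < δ then both bounds hold and |x^3 − 125| ≤ 91|x − 5| < 91·(ε/91) = ε.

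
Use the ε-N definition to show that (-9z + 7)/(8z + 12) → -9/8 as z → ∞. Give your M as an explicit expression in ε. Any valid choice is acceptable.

Fix ε > 0. We seek M > 0 such that z > M implies |(-9z + 7)/(8z + 12) + 9/8| < ε.
(-9z + 7)/(8z + 12) + 9/8 = (8(-9z + 7) − (-9)(8z + 12)) / (8(8z + 12)) = 164/(8(8z + 12)).
For z > 0 we have 8z + 12 > 8z, so |(-9z + 7)/(8z + 12) + 9/8| = 164/(8(8z + 12)) < 164/(8·8z) = (41/16)/z.
Thus |(-9z + 7)/(8z + 12) + 9/8| < ε whenever z > (41/16)/ε.
Take M = (41/16)/ε. If z > M then |(-9z + 7)/(8z + 12) + 9/8| < (41/16)/z < ε.

M = (41/16)/ε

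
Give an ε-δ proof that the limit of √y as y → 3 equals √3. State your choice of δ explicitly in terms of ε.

Suppose ε > 0. We want δ > 0 such that 0 < |y − 3| < δ implies |√y − √3| < ε.
Multiplying by the conjugate, |√y − √3| = |y − 3|/(√y + √3).
Restrict δ ≤ 3 so that |y − 3| < 3 forces y > 0, and then √y + √3 > √3.
Hence |√y − √3| < |y − 3|/√3, which is < ε once |y − 3| < √3·ε.
Take δ = min(3, √3·ε). If 0 < |y − 3| < δ then y > 0 and |√y − √3| < |y − 3|/√3 < ε.

δ = min(3, √3·ε)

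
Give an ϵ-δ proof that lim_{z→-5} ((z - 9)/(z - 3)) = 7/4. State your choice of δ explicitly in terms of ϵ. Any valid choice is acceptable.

δ = min(4, (16/3)ϵ)

Suppose ϵ > 0. We want δ > 0 with 0 < |z + 5| < δ ⇒ |(z - 9)/(z - 3) − (7/4)| < ϵ.
Combining over a common denominator, (z - 9)/(z - 3) − (7/4) = [(z - 9)·(-8) − (-14)·(z - 3)] / [(-8)·(z - 3)] = 6(z + 5) / ((-8)(z - 3)).
So |(z - 9)/(z - 3) − (7/4)| = 6|z + 5| / (8·|z − 3|).
Require δ ≤ 4, so |z − 3| ≥ |-8| − |z + 5| > 8 − 4 = 4.
Hence |(z - 9)/(z - 3) − (7/4)| < 6|z + 5|/(8·4) = (3/16)|z + 5|, which is < ϵ once |z + 5| < (16/3)ϵ.
Take δ = min(4, (16/3)ϵ). Then 0 < |z + 5| < δ forces both bounds, so |(z - 9)/(z - 3) − (7/4)| < ϵ.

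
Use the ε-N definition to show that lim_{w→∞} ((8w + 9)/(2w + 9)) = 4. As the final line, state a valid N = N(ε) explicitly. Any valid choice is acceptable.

N = (27/2)/ε

Fix ε > 0. We seek N > 0 such that w > N implies |(8w + 9)/(2w + 9) − 4| < ε.
(8w + 9)/(2w + 9) − 4 = (2(8w + 9) − 8(2w + 9)) / (2(2w + 9)) = -54/(2(2w + 9)).
For w > 0 we have 2w + 9 > 2w, so |(8w + 9)/(2w + 9) − 4| = 54/(2(2w + 9)) < 54/(2·2w) = (27/2)/w.
Thus |(8w + 9)/(2w + 9) − 4| < ε whenever w > (27/2)/ε.
Take N = (27/2)/ε. If w > N then |(8w + 9)/(2w + 9) − 4| < (27/2)/w < ε.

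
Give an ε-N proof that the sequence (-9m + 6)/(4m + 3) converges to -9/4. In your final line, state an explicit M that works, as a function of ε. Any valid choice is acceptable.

M = (51/16)/ε

Let ε > 0 be given. For m ≥ 1, |(-9m + 6)/(4m + 3) + 9/4| = |51|/(4(4m + 3)) = 51/(4(4m + 3)).
Since 4m + 3 ≥ 4m for m ≥ 1, this is ≤ 51/(4·4m) = (51/16)/m.
So |(-9m + 6)/(4m + 3) + 9/4| < ε whenever m > (51/16)/ε.
Take M = (51/16)/ε. If m > M then |(-9m + 6)/(4m + 3) + 9/4| ≤ (51/16)/m < ε.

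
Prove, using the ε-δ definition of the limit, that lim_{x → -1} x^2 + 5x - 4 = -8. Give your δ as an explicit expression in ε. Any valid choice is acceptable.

δ = min(2, ε/7)

Let ε > 0. We want δ > 0 such that 0 < |x + 1| < δ implies |(x^2 + 5x - 4) + 8| < ε.
(x^2 + 5x - 4) + 8 = x^2 + 5x + 4 = (x + 1)(x + 4).
So |(x^2 + 5x - 4) + 8| = |x + 1|·|x + 4|.
Assume first that |x + 1| < 2, so |x| < 3. Then |x + 4| ≤ 3 + 4 = 7.
Hence |(x^2 + 5x - 4) + 8| ≤ 7|x + 1| < ε provided |x + 1| < ε/7.
Take δ = min(2, ε/7). Then 0 < |x + 1| < δ gives both |x + 1| < 2 and |x + 1| < ε/7, so |(x^2 + 5x - 4) + 8| < ε.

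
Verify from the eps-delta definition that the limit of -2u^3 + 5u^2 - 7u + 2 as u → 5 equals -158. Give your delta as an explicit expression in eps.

Let eps > 0. We want delta > 0 such that 0 < |u − 5| < delta implies |(-2u^3 + 5u^2 - 7u + 2) + 158| < eps.
(-2u^3 + 5u^2 - 7u + 2) + 158 = -2u^3 + 5u^2 - 7u + 160 = (u − 5)(-2u^2 - 5u - 32).
So |(-2u^3 + 5u^2 - 7u + 2) + 158| = |u − 5|·|-2u^2 - 5u - 32|.
Assume first that |u − 5| < 2, so |u| < 7. Then |-2u^2 - 5u - 32| ≤ 2·7^2 + 5·7 + 32 = 165.
Hence |(-2u^3 + 5u^2 - 7u + 2) + 158| ≤ 165|u − 5| < eps provided |u − 5| < eps/165.
Choosing delta = min(2, eps/165) ensures both conditions, hence |(-2u^3 + 5u^2 - 7u + 2) + 158| < eps.

delta = min(2, eps/165)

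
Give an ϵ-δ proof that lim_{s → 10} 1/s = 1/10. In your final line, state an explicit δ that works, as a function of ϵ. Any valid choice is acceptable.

δ = min(5, 50ϵ)

Fix ϵ > 0. We seek δ > 0 such that 0 < |s − 10| < δ implies |1/s − (1/10)| < ϵ.
|1/s − (1/10)| = |10 − s|/(10·|s|) = |s − 10|/(10|s|).
Require δ ≤ 5 so that |s| > 10 − 5 = 5, hence 10|s| > 50.
Then |1/s − (1/10)| < |s − 10|/50, which is < ϵ when |s − 10| < 50ϵ.
Take δ = min(5, 50ϵ). Then 0 < |s − 10| < δ gives both |s − 10| < 5 and |s − 10| < 50ϵ, so |1/s − (1/10)| < ϵ.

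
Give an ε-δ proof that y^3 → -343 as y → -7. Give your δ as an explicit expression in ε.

δ = min(1, ε/169)

Suppose ε > 0. We seek δ > 0 with 0 < |y + 7| < δ ⇒ |y^3 + 343| < ε.
Factor: y^3 + 343 = (y + 7)(y^2 - 7y + 49), so |y^3 + 343| = |y + 7|·|y^2 - 7y + 49|.
Restrict δ ≤ 1. Then |y + 7| < 1 gives |y| < 8, so by the triangle inequality |y^2 - 7y + 49| ≤ 8^2 + 7·8 + 49 = 169.
Hence |y^3 + 343| ≤ 169|y + 7|, which is < ε once |y + 7| < ε/169.
Take δ = min(1, ε/169). If 0 < |y + 7| < δ then both bounds hold and |y^3 + 343| ≤ 169|y + 7| < 169·(ε/169) = ε.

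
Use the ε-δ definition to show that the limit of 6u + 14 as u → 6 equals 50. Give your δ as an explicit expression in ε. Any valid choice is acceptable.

Suppose ε > 0. We need δ > 0 so that 0 < |u − 6| < δ implies |(6u + 14) − 50| < ε.
|(6u + 14) − 50| = |6u - 36| = 6|u − 6|.
So 6|u − 6| < ε exactly when |u − 6| < ε/6.
Choosing δ = ε/6 gives |(6u + 14) − 50| = 6|u − 6| < ε whenever |u − 6| < δ.

δ = ε/6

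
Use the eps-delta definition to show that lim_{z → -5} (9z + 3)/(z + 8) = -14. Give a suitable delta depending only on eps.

Fix eps > 0. We want delta > 0 with 0 < |z + 5| < delta ⇒ |(9z + 3)/(z + 8) + 14| < eps.
Combining over a common denominator, (9z + 3)/(z + 8) + 14 = [(9z + 3)·3 − (-42)·(z + 8)] / [3·(z + 8)] = 69(z + 5) / (3(z + 8)).
So |(9z + 3)/(z + 8) + 14| = 69|z + 5| / (3·|z + 8|).
Restrict delta ≤ 3/2. Then |z + 5| < 3/2 gives |z + 8| = |(z + 5) + 3| ≥ 3 − 3/2 = 3/2.
Hence |(9z + 3)/(z + 8) + 14| < 69|z + 5|/(3·(3/2)) = (46/3)|z + 5|, which is < eps once |z + 5| < (3/46)eps.
Take delta = min(3/2, (3/46)eps). Then 0 < |z + 5| < delta forces both bounds, so |(9z + 3)/(z + 8) + 14| < eps.

delta = min(3/2, (3/46)eps)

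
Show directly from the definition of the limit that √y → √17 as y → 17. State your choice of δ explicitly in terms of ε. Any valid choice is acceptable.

Suppose ε > 0. We want δ > 0 such that 0 < |y − 17| < δ implies |√y − √17| < ε.
Rationalise: √y − √17 = (y − 17)/(√y + √17), so |√y − √17| = |y − 17|/(√y + √17).
Restrict δ ≤ 17 so that |y − 17| < 17 forces y > 0, and then √y + √17 > √17.
Hence |√y − √17| < |y − 17|/√17, which is < ε once |y − 17| < √17·ε.
Take δ = min(17, √17·ε). If 0 < |y − 17| < δ then y > 0 and |√y − √17| < |y − 17|/√17 < ε.

δ = min(17, √17·ε)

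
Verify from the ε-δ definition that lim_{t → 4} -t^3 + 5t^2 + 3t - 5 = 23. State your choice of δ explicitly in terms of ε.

Fix ε > 0. We want δ > 0 such that 0 < |t − 4| < δ implies |(-t^3 + 5t^2 + 3t - 5) − 23| < ε.
(-t^3 + 5t^2 + 3t - 5) − 23 = -t^3 + 5t^2 + 3t - 28 = (t − 4)(-t^2 + t + 7).
So |(-t^3 + 5t^2 + 3t - 5) − 23| = |t − 4|·|-t^2 + t + 7|.
Require δ ≤ 2. Then |t − 4| < 2 gives |t| < 6, and by the triangle inequality |-t^2 + t + 7| ≤ 6^2 + 6 + 7 = 49.
Hence |(-t^3 + 5t^2 + 3t - 5) − 23| ≤ 49|t − 4| < ε provided |t − 4| < ε/49.
Take δ = min(2, ε/49). Then 0 < |t − 4| < δ gives both |t − 4| < 2 and |t − 4| < ε/49, so |(-t^3 + 5t^2 + 3t - 5) − 23| < ε.

δ = min(2, ε/49)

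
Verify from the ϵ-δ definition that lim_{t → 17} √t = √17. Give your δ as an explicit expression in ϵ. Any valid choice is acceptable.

δ = min(17, √17·ϵ)

Let ϵ > 0. We want δ > 0 such that 0 < |t − 17| < δ implies |√t − √17| < ϵ.
Rationalise: √t − √17 = (t − 17)/(√t + √17), so |√t − √17| = |t − 17|/(√t + √17).
Restrict δ ≤ 17 so that |t − 17| < 17 forces t > 0, and then √t + √17 > √17.
Hence |√t − √17| < |t − 17|/√17, which is < ϵ once |t − 17| < √17·ϵ.
Take δ = min(17, √17·ϵ). If 0 < |t − 17| < δ then t > 0 and |√t − √17| < |t − 17|/√17 < ϵ.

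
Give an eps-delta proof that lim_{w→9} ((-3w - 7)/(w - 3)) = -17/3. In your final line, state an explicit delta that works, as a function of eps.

Suppose eps > 0. We want delta > 0 with 0 < |w − 9| < delta ⇒ |(-3w - 7)/(w - 3) + 17/3| < eps.
Combining over a common denominator, (-3w - 7)/(w - 3) + 17/3 = [(-3w - 7)·6 − (-34)·(w - 3)] / [6·(w - 3)] = 16(w − 9) / (6(w - 3)).
So |(-3w - 7)/(w - 3) + 17/3| = 16|w − 9| / (6·|w − 3|).
Restrict delta ≤ 3. Then |w − 9| < 3 gives |w − 3| = |(w − 9) + 6| ≥ 6 − 3 = 3.
Hence |(-3w - 7)/(w - 3) + 17/3| < 16|w − 9|/(6·3) = (8/9)|w − 9|, which is < eps once |w − 9| < (9/8)eps.
Take delta = min(3, (9/8)eps). Then 0 < |w − 9| < delta forces both bounds, so |(-3w - 7)/(w - 3) + 17/3| < eps.

delta = min(3, (9/8)eps)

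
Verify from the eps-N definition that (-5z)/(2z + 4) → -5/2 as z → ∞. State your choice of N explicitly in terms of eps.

Let eps > 0. We seek N > 0 such that z > N implies |(-5z)/(2z + 4) + 5/2| < eps.
(-5z)/(2z + 4) + 5/2 = (2(-5z) − (-5)(2z + 4)) / (2(2z + 4)) = 20/(2(2z + 4)).
For z > 0 we have 2z + 4 > 2z, so |(-5z)/(2z + 4) + 5/2| = 20/(2(2z + 4)) < 20/(2·2z) = 5/z.
Thus |(-5z)/(2z + 4) + 5/2| < eps whenever z > 5/eps.
Take N = 5/eps. If z > N then |(-5z)/(2z + 4) + 5/2| < 5/z < eps.

N = 5/eps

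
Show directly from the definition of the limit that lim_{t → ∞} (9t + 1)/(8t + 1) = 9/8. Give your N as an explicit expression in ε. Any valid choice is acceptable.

N = (1/64)/ε

Fix ε > 0. We seek N > 0 such that t > N implies |(9t + 1)/(8t + 1) − (9/8)| < ε.
(9t + 1)/(8t + 1) − (9/8) = (8(9t + 1) − 9(8t + 1)) / (8(8t + 1)) = -1/(8(8t + 1)).
For t > 0 we have 8t + 1 > 8t, so |(9t + 1)/(8t + 1) − (9/8)| = 1/(8(8t + 1)) < 1/(8·8t) = (1/64)/t.
Thus |(9t + 1)/(8t + 1) − (9/8)| < ε whenever t > (1/64)/ε.
Take N = (1/64)/ε. If t > N then |(9t + 1)/(8t + 1) − (9/8)| < (1/64)/t < ε.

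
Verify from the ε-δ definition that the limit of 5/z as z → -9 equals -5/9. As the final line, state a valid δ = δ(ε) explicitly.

Suppose ε > 0. We seek δ > 0 such that 0 < |z + 9| < δ implies |5/z + 5/9| < ε.
|5/z + 5/9| = 5·|-9 − z|/(9·|z|) = 5|z + 9|/(9|z|).
Require δ ≤ 9/2 so that |z| > 9 − 9/2 = 9/2, hence 9|z| > 81/2.
Then |5/z + 5/9| < 5|z + 9|/(81/2), which is < ε when |z + 9| < (81/10)ε.
Take δ = min(9/2, (81/10)ε). Then 0 < |z + 9| < δ gives both |z + 9| < 9/2 and |z + 9| < (81/10)ε, so |5/z + 5/9| < ε.

δ = min(9/2, (81/10)ε)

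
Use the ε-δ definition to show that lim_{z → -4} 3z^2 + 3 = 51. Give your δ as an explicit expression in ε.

Suppose ε > 0. We want δ > 0 such that 0 < |z + 4| < δ implies |(3z^2 + 3) − 51| < ε.
(3z^2 + 3) − 51 = 3z^2 - 48 = (z + 4)(3z - 12).
So |(3z^2 + 3) − 51| = |z + 4|·|3z - 12|.
Assume first that |z + 4| < 2, so |z| < 6. Then |3z - 12| ≤ 3·6 + 12 = 30.
Hence |(3z^2 + 3) − 51| ≤ 30|z + 4| < ε provided |z + 4| < ε/30.
Choosing δ = min(2, ε/30) ensures both conditions, hence |(3z^2 + 3) − 51| < ε.

δ = min(2, ε/30)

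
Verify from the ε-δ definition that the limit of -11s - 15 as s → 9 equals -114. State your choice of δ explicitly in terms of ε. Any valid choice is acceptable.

Suppose ε > 0. We need δ > 0 so that 0 < |s − 9| < δ implies |(-11s - 15) + 114| < ε.
|(-11s - 15) + 114| = |-11s + 99| = 11|s − 9|.
So 11|s − 9| < ε exactly when |s − 9| < ε/11.
Choosing δ = ε/11 gives |(-11s - 15) + 114| = 11|s − 9| < ε whenever |s − 9| < δ.

δ = ε/11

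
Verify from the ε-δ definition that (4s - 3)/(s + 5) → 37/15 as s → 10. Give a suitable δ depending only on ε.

δ = min(15/2, (225/46)ε)

Fix ε > 0. We want δ > 0 with 0 < |s − 10| < δ ⇒ |(4s - 3)/(s + 5) − (37/15)| < ε.
Combining over a common denominator, (4s - 3)/(s + 5) − (37/15) = [(4s - 3)·15 − 37·(s + 5)] / [15·(s + 5)] = 23(s − 10) / (15(s + 5)).
So |(4s - 3)/(s + 5) − (37/15)| = 23|s − 10| / (15·|s + 5|).
Restrict δ ≤ 15/2. Then |s − 10| < 15/2 gives |s + 5| = |(s − 10) + 15| ≥ 15 − 15/2 = 15/2.
Hence |(4s - 3)/(s + 5) − (37/15)| < 23|s − 10|/(15·(15/2)) = (46/225)|s − 10|, which is < ε once |s − 10| < (225/46)ε.
Take δ = min(15/2, (225/46)ε). Then 0 < |s − 10| < δ forces both bounds, so |(4s - 3)/(s + 5) − (37/15)| < ε.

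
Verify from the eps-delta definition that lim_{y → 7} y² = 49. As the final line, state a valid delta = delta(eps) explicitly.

delta = min(2, eps/16)

Let eps > 0 be given. We seek delta > 0 with 0 < |y − 7| < delta ⇒ |y² − 49| < eps.
Factor: y² − 49 = (y − 7)(y + 7), so |y² − 49| = |y − 7|·|y + 7|.
Impose delta ≤ 2 so that |y| < 9; then |y + 7| ≤ 16.
Hence |y² − 49| ≤ 16|y − 7|, which is < eps once |y − 7| < eps/16.
Take delta = min(2, eps/16). If 0 < |y − 7| < delta then both bounds hold and |y² − 49| ≤ 16|y − 7| < 16·(eps/16) = eps.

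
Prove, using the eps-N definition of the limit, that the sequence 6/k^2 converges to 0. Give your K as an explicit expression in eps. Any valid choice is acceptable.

Suppose eps > 0. For k ≥ 1, |6/k^2 − 0| = 6/k^2.
6/k^2 < eps ⇔ k^2 > 6/eps ⇔ k > (6/eps)^{1/2}.
Take K = (6/eps)^{1/2}. Then k > K implies 6/k^2 < eps.

K = (6/eps)^{1/2}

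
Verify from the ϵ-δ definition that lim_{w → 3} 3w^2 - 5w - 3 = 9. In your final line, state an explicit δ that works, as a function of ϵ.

δ = min(1, ϵ/16)

Suppose ϵ > 0. We want δ > 0 such that 0 < |w − 3| < δ implies |(3w^2 - 5w - 3) − 9| < ϵ.
(3w^2 - 5w - 3) − 9 = 3w^2 - 5w - 12 = (w − 3)(3w + 4).
So |(3w^2 - 5w - 3) − 9| = |w − 3|·|3w + 4|.
Require δ ≤ 1. Then |w − 3| < 1 gives |w| < 4, and by the triangle inequality |3w + 4| ≤ 3·4 + 4 = 16.
Hence |(3w^2 - 5w - 3) − 9| ≤ 16|w − 3| < ϵ provided |w − 3| < ϵ/16.
Choosing δ = min(1, ϵ/16) ensures both conditions, hence |(3w^2 - 5w - 3) − 9| < ϵ.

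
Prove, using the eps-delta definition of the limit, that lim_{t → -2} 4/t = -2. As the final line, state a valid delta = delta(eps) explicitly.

Let eps > 0. We seek delta > 0 such that 0 < |t + 2| < delta implies |4/t + 2| < eps.
|4/t + 2| = 4·|-2 − t|/(2·|t|) = 4|t + 2|/(2|t|).
Require delta ≤ 1 so that |t| > 2 − 1 = 1, hence 2|t| > 2.
Then |4/t + 2| < 4|t + 2|/2, which is < eps when |t + 2| < (1/2)eps.
Take delta = min(1, (1/2)eps). Then 0 < |t + 2| < delta gives both |t + 2| < 1 and |t + 2| < (1/2)eps, so |4/t + 2| < eps.

delta = min(1, (1/2)eps)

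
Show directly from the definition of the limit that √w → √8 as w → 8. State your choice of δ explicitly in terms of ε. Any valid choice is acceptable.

Suppose ε > 0. We want δ > 0 such that 0 < |w − 8| < δ implies |√w − √8| < ε.
Rationalise: √w − √8 = (w − 8)/(√w + √8), so |√w − √8| = |w − 8|/(√w + √8).
Restrict δ ≤ 8 so that |w − 8| < 8 forces w > 0, and then √w + √8 > √8.
Hence |√w − √8| < |w − 8|/√8, which is < ε once |w − 8| < √8·ε.
Take δ = min(8, √8·ε). If 0 < |w − 8| < δ then w > 0 and |√w − √8| < |w − 8|/√8 < ε.

δ = min(8, √8·ε)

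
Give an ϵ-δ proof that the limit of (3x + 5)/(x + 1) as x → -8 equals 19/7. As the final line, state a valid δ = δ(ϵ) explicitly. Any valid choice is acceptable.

Fix ϵ > 0. We want δ > 0 with 0 < |x + 8| < δ ⇒ |(3x + 5)/(x + 1) − (19/7)| < ϵ.
Combining over a common denominator, (3x + 5)/(x + 1) − (19/7) = [(3x + 5)·(-7) − (-19)·(x + 1)] / [(-7)·(x + 1)] = -2(x + 8) / ((-7)(x + 1)).
So |(3x + 5)/(x + 1) − (19/7)| = 2|x + 8| / (7·|x + 1|).
Require δ ≤ 7/2, so |x + 1| ≥ |-7| − |x + 8| > 7 − 7/2 = 7/2.
Hence |(3x + 5)/(x + 1) − (19/7)| < 2|x + 8|/(7·(7/2)) = (4/49)|x + 8|, which is < ϵ once |x + 8| < (49/4)ϵ.
Take δ = min(7/2, (49/4)ϵ). Then 0 < |x + 8| < δ forces both bounds, so |(3x + 5)/(x + 1) − (19/7)| < ϵ.

δ = min(7/2, (49/4)ϵ)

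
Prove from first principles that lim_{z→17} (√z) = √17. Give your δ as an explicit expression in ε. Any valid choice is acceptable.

Let ε > 0 be given. We want δ > 0 such that 0 < |z − 17| < δ implies |√z − √17| < ε.
Rationalise: √z − √17 = (z − 17)/(√z + √17), so |√z − √17| = |z − 17|/(√z + √17).
Restrict δ ≤ 17 so that |z − 17| < 17 forces z > 0, and then √z + √17 > √17.
Hence |√z − √17| < |z − 17|/√17, which is < ε once |z − 17| < √17·ε.
Take δ = min(17, √17·ε). If 0 < |z − 17| < δ then z > 0 and |√z − √17| < |z − 17|/√17 < ε.

δ = min(17, √17·ε)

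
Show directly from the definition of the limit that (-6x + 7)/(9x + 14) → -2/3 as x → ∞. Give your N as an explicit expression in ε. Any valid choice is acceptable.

N = (49/27)/ε

Let ε > 0. We seek N > 0 such that x > N implies |(-6x + 7)/(9x + 14) + 2/3| < ε.
(-6x + 7)/(9x + 14) + 2/3 = (9(-6x + 7) − (-6)(9x + 14)) / (9(9x + 14)) = 147/(9(9x + 14)).
For x > 0 we have 9x + 14 > 9x, so |(-6x + 7)/(9x + 14) + 2/3| = 147/(9(9x + 14)) < 147/(9·9x) = (49/27)/x.
Thus |(-6x + 7)/(9x + 14) + 2/3| < ε whenever x > (49/27)/ε.
Take N = (49/27)/ε. If x > N then |(-6x + 7)/(9x + 14) + 2/3| < (49/27)/x < ε.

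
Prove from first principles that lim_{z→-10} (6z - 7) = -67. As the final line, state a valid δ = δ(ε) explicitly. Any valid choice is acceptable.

Let ε > 0 be given. We need δ > 0 so that 0 < |z + 10| < δ implies |(6z - 7) + 67| < ε.
Since (6z - 7) + 67 = 6(z + 10), we have |(6z - 7) + 67| = 6|z + 10|.
Thus it suffices that |z + 10| < ε/6.
Choosing δ = ε/6 gives |(6z - 7) + 67| = 6|z + 10| < ε whenever |z + 10| < δ.

δ = ε/6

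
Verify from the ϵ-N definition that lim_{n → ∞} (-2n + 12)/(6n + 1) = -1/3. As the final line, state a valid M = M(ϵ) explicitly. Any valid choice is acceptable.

Fix ϵ > 0. For n ≥ 1, |(-2n + 12)/(6n + 1) + 1/3| = |74|/(6(6n + 1)) = 74/(6(6n + 1)).
Since 6n + 1 ≥ 6n for n ≥ 1, this is ≤ 74/(6·6n) = (37/18)/n.
So |(-2n + 12)/(6n + 1) + 1/3| < ϵ whenever n > (37/18)/ϵ.
Take M = (37/18)/ϵ. If n > M then |(-2n + 12)/(6n + 1) + 1/3| ≤ (37/18)/n < ϵ.

M = (37/18)/ϵ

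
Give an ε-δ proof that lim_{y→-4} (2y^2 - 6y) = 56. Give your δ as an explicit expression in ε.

Let ε > 0. We want δ > 0 such that 0 < |y + 4| < δ implies |(2y^2 - 6y) − 56| < ε.
(2y^2 - 6y) − 56 = 2y^2 - 6y - 56 = (y + 4)(2y - 14).
So |(2y^2 - 6y) − 56| = |y + 4|·|2y - 14|.
Assume first that |y + 4| < 1, so |y| < 5. Then |2y - 14| ≤ 2·5 + 14 = 24.
Hence |(2y^2 - 6y) − 56| ≤ 24|y + 4| < ε provided |y + 4| < ε/24.
Take δ = min(1, ε/24). Then 0 < |y + 4| < δ gives both |y + 4| < 1 and |y + 4| < ε/24, so |(2y^2 - 6y) − 56| < ε.

δ = min(1, ε/24)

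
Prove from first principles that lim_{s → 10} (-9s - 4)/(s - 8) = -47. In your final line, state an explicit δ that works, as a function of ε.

Fix ε > 0. We want δ > 0 with 0 < |s − 10| < δ ⇒ |(-9s - 4)/(s - 8) + 47| < ε.
Combining over a common denominator, (-9s - 4)/(s - 8) + 47 = [(-9s - 4)·2 − (-94)·(s - 8)] / [2·(s - 8)] = 76(s − 10) / (2(s - 8)).
So |(-9s - 4)/(s - 8) + 47| = 76|s − 10| / (2·|s − 8|).
Restrict δ ≤ 1. Then |s − 10| < 1 gives |s − 8| = |(s − 10) + 2| ≥ 2 − 1 = 1.
Hence |(-9s - 4)/(s - 8) + 47| < 76|s − 10|/(2·1) = 38|s − 10|, which is < ε once |s − 10| < (1/38)ε.
Take δ = min(1, (1/38)ε). Then 0 < |s − 10| < δ forces both bounds, so |(-9s - 4)/(s - 8) + 47| < ε.

δ = min(1, (1/38)ε)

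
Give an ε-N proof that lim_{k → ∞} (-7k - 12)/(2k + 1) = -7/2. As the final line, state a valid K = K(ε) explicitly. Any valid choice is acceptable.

Let ε > 0 be given. For k ≥ 1, |(-7k - 12)/(2k + 1) + 7/2| = |-17|/(2(2k + 1)) = 17/(2(2k + 1)).
Since 2k + 1 ≥ 2k for k ≥ 1, this is ≤ 17/(2·2k) = (17/4)/k.
So |(-7k - 12)/(2k + 1) + 7/2| < ε whenever k > (17/4)/ε.
Take K = (17/4)/ε. If k > K then |(-7k - 12)/(2k + 1) + 7/2| ≤ (17/4)/k < ε.

K = (17/4)/ε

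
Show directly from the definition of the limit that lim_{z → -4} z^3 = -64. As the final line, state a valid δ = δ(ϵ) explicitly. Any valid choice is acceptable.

δ = min(2, ϵ/76)

Fix ϵ > 0. We seek δ > 0 with 0 < |z + 4| < δ ⇒ |z^3 + 64| < ϵ.
Factor: z^3 + 64 = (z + 4)(z^2 - 4z + 16), so |z^3 + 64| = |z + 4|·|z^2 - 4z + 16|.
Impose δ ≤ 2 so that |z| < 6; then |z^2 - 4z + 16| ≤ 76.
Hence |z^3 + 64| ≤ 76|z + 4|, which is < ϵ once |z + 4| < ϵ/76.
Take δ = min(2, ϵ/76). If 0 < |z + 4| < δ then both bounds hold and |z^3 + 64| ≤ 76|z + 4| < 76·(ϵ/76) = ϵ.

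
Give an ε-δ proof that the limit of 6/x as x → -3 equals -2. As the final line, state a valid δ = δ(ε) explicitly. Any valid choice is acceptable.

Fix ε > 0. We seek δ > 0 such that 0 < |x + 3| < δ implies |6/x + 2| < ε.
|6/x + 2| = 6·|-3 − x|/(3·|x|) = 6|x + 3|/(3|x|).
Restrict δ ≤ 3/2. Then |x + 3| < 3/2 gives |x| > 3/2, so 3|x| > 9/2.
Then |6/x + 2| < 6|x + 3|/(9/2), which is < ε when |x + 3| < (3/4)ε.
Take δ = min(3/2, (3/4)ε). Then 0 < |x + 3| < δ gives both |x + 3| < 3/2 and |x + 3| < (3/4)ε, so |6/x + 2| < ε.

δ = min(3/2, (3/4)ε)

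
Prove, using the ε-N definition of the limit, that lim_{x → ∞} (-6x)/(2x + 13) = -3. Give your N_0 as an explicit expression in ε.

Suppose ε > 0. We seek N_0 > 0 such that x > N_0 implies |(-6x)/(2x + 13) + 3| < ε.
(-6x)/(2x + 13) + 3 = (2(-6x) − (-6)(2x + 13)) / (2(2x + 13)) = 78/(2(2x + 13)).
For x > 0 we have 2x + 13 > 2x, so |(-6x)/(2x + 13) + 3| = 78/(2(2x + 13)) < 78/(2·2x) = (39/2)/x.
Thus |(-6x)/(2x + 13) + 3| < ε whenever x > (39/2)/ε.
Take N_0 = (39/2)/ε. If x > N_0 then |(-6x)/(2x + 13) + 3| < (39/2)/x < ε.

N_0 = (39/2)/ε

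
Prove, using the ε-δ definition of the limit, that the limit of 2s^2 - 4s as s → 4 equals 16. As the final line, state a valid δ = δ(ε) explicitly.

δ = min(1, ε/14)

Fix ε > 0. We want δ > 0 such that 0 < |s − 4| < δ implies |(2s^2 - 4s) − 16| < ε.
(2s^2 - 4s) − 16 = 2s^2 - 4s - 16 = (s − 4)(2s + 4).
So |(2s^2 - 4s) − 16| = |s − 4|·|2s + 4|.
Require δ ≤ 1. Then |s − 4| < 1 gives |s| < 5, and by the triangle inequality |2s + 4| ≤ 2·5 + 4 = 14.
Hence |(2s^2 - 4s) − 16| ≤ 14|s − 4| < ε provided |s − 4| < ε/14.
Choosing δ = min(1, ε/14) ensures both conditions, hence |(2s^2 - 4s) − 16| < ε.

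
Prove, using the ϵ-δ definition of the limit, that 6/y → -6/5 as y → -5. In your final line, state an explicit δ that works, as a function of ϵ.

δ = min(5/2, (25/12)ϵ)

Let ϵ > 0 be given. We seek δ > 0 such that 0 < |y + 5| < δ implies |6/y + 6/5| < ϵ.
|6/y + 6/5| = 6·|-5 − y|/(5·|y|) = 6|y + 5|/(5|y|).
Require δ ≤ 5/2 so that |y| > 5 − 5/2 = 5/2, hence 5|y| > 25/2.
Then |6/y + 6/5| < 6|y + 5|/(25/2), which is < ϵ when |y + 5| < (25/12)ϵ.
Take δ = min(5/2, (25/12)ϵ). Then 0 < |y + 5| < δ gives both |y + 5| < 5/2 and |y + 5| < (25/12)ϵ, so |6/y + 6/5| < ϵ.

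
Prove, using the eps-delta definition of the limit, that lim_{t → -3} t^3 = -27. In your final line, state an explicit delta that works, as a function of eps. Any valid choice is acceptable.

Suppose eps > 0. We seek delta > 0 with 0 < |t + 3| < delta ⇒ |t^3 + 27| < eps.
Factor: t^3 + 27 = (t + 3)(t^2 - 3t + 9), so |t^3 + 27| = |t + 3|·|t^2 - 3t + 9|.
Impose delta ≤ 1 so that |t| < 4; then |t^2 - 3t + 9| ≤ 37.
Hence |t^3 + 27| ≤ 37|t + 3|, which is < eps once |t + 3| < eps/37.
Take delta = min(1, eps/37). If 0 < |t + 3| < delta then both bounds hold and |t^3 + 27| ≤ 37|t + 3| < 37·(eps/37) = eps.

delta = min(1, eps/37)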